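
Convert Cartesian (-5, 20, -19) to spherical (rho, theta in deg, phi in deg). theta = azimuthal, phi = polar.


rho = sqrt((-5)^2 + 20^2 + (-19)^2) = 28.0357
theta = atan2(20, -5) = 104.0362 deg
phi = acos(-19/28.0357) = 132.6648 deg

rho = 28.0357, theta = 104.0362 deg, phi = 132.6648 deg


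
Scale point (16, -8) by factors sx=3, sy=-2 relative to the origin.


Scaling: (x*sx, y*sy) = (16*3, -8*-2) = (48, 16)

(48, 16)


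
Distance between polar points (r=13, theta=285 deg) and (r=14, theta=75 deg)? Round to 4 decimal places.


d = sqrt(r1^2 + r2^2 - 2*r1*r2*cos(t2-t1))
d = sqrt(13^2 + 14^2 - 2*13*14*cos(75-285)) = 26.0813

26.0813


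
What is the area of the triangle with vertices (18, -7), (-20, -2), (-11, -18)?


Area = |x1(y2-y3) + x2(y3-y1) + x3(y1-y2)| / 2
= |18*(-2--18) + -20*(-18--7) + -11*(-7--2)| / 2
= 281.5

281.5


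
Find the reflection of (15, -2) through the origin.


Reflection through origin: (x, y) -> (-x, -y)
(15, -2) -> (-15, 2)

(-15, 2)


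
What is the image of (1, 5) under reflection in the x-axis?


Reflection across x-axis: (x, y) -> (x, -y)
(1, 5) -> (1, -5)

(1, -5)


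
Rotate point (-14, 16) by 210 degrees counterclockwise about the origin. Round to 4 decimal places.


x' = -14*cos(210) - 16*sin(210) = 20.1244
y' = -14*sin(210) + 16*cos(210) = -6.8564

(20.1244, -6.8564)


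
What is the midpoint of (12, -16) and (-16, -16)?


Midpoint = ((12+-16)/2, (-16+-16)/2) = (-2, -16)

(-2, -16)


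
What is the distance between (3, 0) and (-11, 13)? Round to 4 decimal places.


d = sqrt((-11-3)^2 + (13-0)^2) = 19.105

19.105


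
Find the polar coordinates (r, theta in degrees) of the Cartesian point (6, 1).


r = sqrt(6^2 + 1^2) = 6.0828
theta = atan2(1, 6) = 9.4623 degrees

r = 6.0828, theta = 9.4623 degrees


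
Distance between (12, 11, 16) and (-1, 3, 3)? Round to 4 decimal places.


d = sqrt((-1-12)^2 + (3-11)^2 + (3-16)^2) = 20.0499

20.0499


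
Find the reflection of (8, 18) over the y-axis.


Reflection across y-axis: (x, y) -> (-x, y)
(8, 18) -> (-8, 18)

(-8, 18)


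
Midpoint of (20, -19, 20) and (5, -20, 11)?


Midpoint = ((20+5)/2, (-19+-20)/2, (20+11)/2) = (12.5, -19.5, 15.5)

(12.5, -19.5, 15.5)


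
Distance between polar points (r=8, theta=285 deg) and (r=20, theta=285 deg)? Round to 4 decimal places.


d = sqrt(r1^2 + r2^2 - 2*r1*r2*cos(t2-t1))
d = sqrt(8^2 + 20^2 - 2*8*20*cos(285-285)) = 12

12


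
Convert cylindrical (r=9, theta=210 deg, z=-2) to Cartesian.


x = 9 * cos(210) = -7.7942
y = 9 * sin(210) = -4.5
z = -2

(-7.7942, -4.5, -2)


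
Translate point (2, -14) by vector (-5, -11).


Translation: (x+dx, y+dy) = (2+-5, -14+-11) = (-3, -25)

(-3, -25)


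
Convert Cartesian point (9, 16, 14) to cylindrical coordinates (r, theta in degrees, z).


r = sqrt(9^2 + 16^2) = 18.3576
theta = atan2(16, 9) = 60.6422 deg
z = 14

r = 18.3576, theta = 60.6422 deg, z = 14


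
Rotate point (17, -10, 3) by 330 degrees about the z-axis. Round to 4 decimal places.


x' = 17*cos(330) - -10*sin(330) = 9.7224
y' = 17*sin(330) + -10*cos(330) = -17.1603
z' = 3

(9.7224, -17.1603, 3)


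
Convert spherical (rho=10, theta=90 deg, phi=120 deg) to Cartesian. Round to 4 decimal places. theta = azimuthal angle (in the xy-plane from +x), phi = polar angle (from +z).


x = 10 * sin(120) * cos(90) = 0
y = 10 * sin(120) * sin(90) = 8.6603
z = 10 * cos(120) = -5

(0, 8.6603, -5)


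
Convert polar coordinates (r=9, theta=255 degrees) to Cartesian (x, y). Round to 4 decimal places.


x = 9 * cos(255) = -2.3294
y = 9 * sin(255) = -8.6933

(-2.3294, -8.6933)


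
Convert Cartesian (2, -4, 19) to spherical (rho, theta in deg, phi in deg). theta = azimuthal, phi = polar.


rho = sqrt(2^2 + (-4)^2 + 19^2) = 19.5192
theta = atan2(-4, 2) = 296.5651 deg
phi = acos(19/19.5192) = 13.2449 deg

rho = 19.5192, theta = 296.5651 deg, phi = 13.2449 deg


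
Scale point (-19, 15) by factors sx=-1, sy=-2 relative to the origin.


Scaling: (x*sx, y*sy) = (-19*-1, 15*-2) = (19, -30)

(19, -30)


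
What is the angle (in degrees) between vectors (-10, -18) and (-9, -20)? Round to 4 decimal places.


dot = -10*-9 + -18*-20 = 450
|u| = 20.5913, |v| = 21.9317
cos(angle) = 0.9965
angle = 4.8269 degrees

4.8269 degrees


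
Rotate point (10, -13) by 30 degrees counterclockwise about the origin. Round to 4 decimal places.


x' = 10*cos(30) - -13*sin(30) = 15.1603
y' = 10*sin(30) + -13*cos(30) = -6.2583

(15.1603, -6.2583)


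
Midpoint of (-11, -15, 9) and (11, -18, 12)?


Midpoint = ((-11+11)/2, (-15+-18)/2, (9+12)/2) = (0, -16.5, 10.5)

(0, -16.5, 10.5)


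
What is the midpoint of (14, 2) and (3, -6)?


Midpoint = ((14+3)/2, (2+-6)/2) = (8.5, -2)

(8.5, -2)


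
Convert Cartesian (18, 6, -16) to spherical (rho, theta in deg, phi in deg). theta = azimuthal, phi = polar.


rho = sqrt(18^2 + 6^2 + (-16)^2) = 24.8193
theta = atan2(6, 18) = 18.4349 deg
phi = acos(-16/24.8193) = 130.1401 deg

rho = 24.8193, theta = 18.4349 deg, phi = 130.1401 deg


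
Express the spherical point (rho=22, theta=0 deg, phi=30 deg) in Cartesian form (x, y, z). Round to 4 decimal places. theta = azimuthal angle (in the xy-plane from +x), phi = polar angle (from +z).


x = 22 * sin(30) * cos(0) = 11
y = 22 * sin(30) * sin(0) = 0
z = 22 * cos(30) = 19.0526

(11, 0, 19.0526)


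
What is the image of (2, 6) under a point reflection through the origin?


Reflection through origin: (x, y) -> (-x, -y)
(2, 6) -> (-2, -6)

(-2, -6)


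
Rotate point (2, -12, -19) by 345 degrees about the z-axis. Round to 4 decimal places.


x' = 2*cos(345) - -12*sin(345) = -1.174
y' = 2*sin(345) + -12*cos(345) = -12.1087
z' = -19

(-1.174, -12.1087, -19)


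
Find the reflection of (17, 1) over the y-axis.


Reflection across y-axis: (x, y) -> (-x, y)
(17, 1) -> (-17, 1)

(-17, 1)


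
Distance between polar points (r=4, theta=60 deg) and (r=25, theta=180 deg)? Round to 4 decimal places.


d = sqrt(r1^2 + r2^2 - 2*r1*r2*cos(t2-t1))
d = sqrt(4^2 + 25^2 - 2*4*25*cos(180-60)) = 27.2213

27.2213


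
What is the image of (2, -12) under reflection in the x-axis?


Reflection across x-axis: (x, y) -> (x, -y)
(2, -12) -> (2, 12)

(2, 12)


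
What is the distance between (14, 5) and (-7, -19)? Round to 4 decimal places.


d = sqrt((-7-14)^2 + (-19-5)^2) = 31.8904

31.8904


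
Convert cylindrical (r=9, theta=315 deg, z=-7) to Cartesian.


x = 9 * cos(315) = 6.364
y = 9 * sin(315) = -6.364
z = -7

(6.364, -6.364, -7)


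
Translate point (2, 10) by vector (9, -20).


Translation: (x+dx, y+dy) = (2+9, 10+-20) = (11, -10)

(11, -10)


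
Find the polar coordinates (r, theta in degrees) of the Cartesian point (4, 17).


r = sqrt(4^2 + 17^2) = 17.4642
theta = atan2(17, 4) = 76.7595 degrees

r = 17.4642, theta = 76.7595 degrees


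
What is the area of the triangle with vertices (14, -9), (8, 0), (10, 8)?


Area = |x1(y2-y3) + x2(y3-y1) + x3(y1-y2)| / 2
= |14*(0-8) + 8*(8--9) + 10*(-9-0)| / 2
= 33

33


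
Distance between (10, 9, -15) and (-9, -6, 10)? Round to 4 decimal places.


d = sqrt((-9-10)^2 + (-6-9)^2 + (10--15)^2) = 34.7994

34.7994


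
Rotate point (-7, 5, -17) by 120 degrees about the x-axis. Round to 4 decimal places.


x' = -7
y' = 5*cos(120) - -17*sin(120) = 12.2224
z' = 5*sin(120) + -17*cos(120) = 12.8301

(-7, 12.2224, 12.8301)


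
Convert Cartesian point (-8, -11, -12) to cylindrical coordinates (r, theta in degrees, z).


r = sqrt((-8)^2 + (-11)^2) = 13.6015
theta = atan2(-11, -8) = 233.9726 deg
z = -12

r = 13.6015, theta = 233.9726 deg, z = -12


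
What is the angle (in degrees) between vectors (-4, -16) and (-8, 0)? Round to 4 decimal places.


dot = -4*-8 + -16*0 = 32
|u| = 16.4924, |v| = 8
cos(angle) = 0.2425
angle = 75.9638 degrees

75.9638 degrees


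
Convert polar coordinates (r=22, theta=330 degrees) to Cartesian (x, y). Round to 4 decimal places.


x = 22 * cos(330) = 19.0526
y = 22 * sin(330) = -11

(19.0526, -11)


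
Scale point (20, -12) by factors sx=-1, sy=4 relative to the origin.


Scaling: (x*sx, y*sy) = (20*-1, -12*4) = (-20, -48)

(-20, -48)


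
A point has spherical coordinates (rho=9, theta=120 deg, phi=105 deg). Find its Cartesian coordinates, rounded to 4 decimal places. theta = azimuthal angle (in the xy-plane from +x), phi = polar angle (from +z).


x = 9 * sin(105) * cos(120) = -4.3467
y = 9 * sin(105) * sin(120) = 7.5286
z = 9 * cos(105) = -2.3294

(-4.3467, 7.5286, -2.3294)


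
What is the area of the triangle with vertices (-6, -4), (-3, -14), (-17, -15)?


Area = |x1(y2-y3) + x2(y3-y1) + x3(y1-y2)| / 2
= |-6*(-14--15) + -3*(-15--4) + -17*(-4--14)| / 2
= 71.5

71.5


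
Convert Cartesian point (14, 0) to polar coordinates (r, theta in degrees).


r = sqrt(14^2 + 0^2) = 14
theta = atan2(0, 14) = 0 degrees

r = 14, theta = 0 degrees


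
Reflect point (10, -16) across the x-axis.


Reflection across x-axis: (x, y) -> (x, -y)
(10, -16) -> (10, 16)

(10, 16)


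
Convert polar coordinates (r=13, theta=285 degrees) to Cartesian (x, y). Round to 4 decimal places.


x = 13 * cos(285) = 3.3646
y = 13 * sin(285) = -12.557

(3.3646, -12.557)


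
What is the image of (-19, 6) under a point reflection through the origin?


Reflection through origin: (x, y) -> (-x, -y)
(-19, 6) -> (19, -6)

(19, -6)


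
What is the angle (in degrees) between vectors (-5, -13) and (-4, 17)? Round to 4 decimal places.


dot = -5*-4 + -13*17 = -201
|u| = 13.9284, |v| = 17.4642
cos(angle) = -0.8263
angle = 145.722 degrees

145.722 degrees


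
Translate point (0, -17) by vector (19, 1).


Translation: (x+dx, y+dy) = (0+19, -17+1) = (19, -16)

(19, -16)


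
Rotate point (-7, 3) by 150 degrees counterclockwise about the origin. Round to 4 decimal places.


x' = -7*cos(150) - 3*sin(150) = 4.5622
y' = -7*sin(150) + 3*cos(150) = -6.0981

(4.5622, -6.0981)


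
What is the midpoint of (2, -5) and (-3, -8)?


Midpoint = ((2+-3)/2, (-5+-8)/2) = (-0.5, -6.5)

(-0.5, -6.5)


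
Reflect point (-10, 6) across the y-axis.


Reflection across y-axis: (x, y) -> (-x, y)
(-10, 6) -> (10, 6)

(10, 6)


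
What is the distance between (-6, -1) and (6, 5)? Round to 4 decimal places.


d = sqrt((6--6)^2 + (5--1)^2) = 13.4164

13.4164


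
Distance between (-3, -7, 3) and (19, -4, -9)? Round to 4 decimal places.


d = sqrt((19--3)^2 + (-4--7)^2 + (-9-3)^2) = 25.2389

25.2389


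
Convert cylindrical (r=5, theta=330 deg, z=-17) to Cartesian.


x = 5 * cos(330) = 4.3301
y = 5 * sin(330) = -2.5
z = -17

(4.3301, -2.5, -17)


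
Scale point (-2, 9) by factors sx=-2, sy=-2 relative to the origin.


Scaling: (x*sx, y*sy) = (-2*-2, 9*-2) = (4, -18)

(4, -18)


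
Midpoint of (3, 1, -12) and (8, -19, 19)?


Midpoint = ((3+8)/2, (1+-19)/2, (-12+19)/2) = (5.5, -9, 3.5)

(5.5, -9, 3.5)


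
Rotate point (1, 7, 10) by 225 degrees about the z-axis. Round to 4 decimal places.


x' = 1*cos(225) - 7*sin(225) = 4.2426
y' = 1*sin(225) + 7*cos(225) = -5.6569
z' = 10

(4.2426, -5.6569, 10)


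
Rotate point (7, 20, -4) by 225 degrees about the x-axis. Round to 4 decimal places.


x' = 7
y' = 20*cos(225) - -4*sin(225) = -16.9706
z' = 20*sin(225) + -4*cos(225) = -11.3137

(7, -16.9706, -11.3137)


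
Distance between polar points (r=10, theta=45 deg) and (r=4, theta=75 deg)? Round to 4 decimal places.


d = sqrt(r1^2 + r2^2 - 2*r1*r2*cos(t2-t1))
d = sqrt(10^2 + 4^2 - 2*10*4*cos(75-45)) = 6.8351

6.8351


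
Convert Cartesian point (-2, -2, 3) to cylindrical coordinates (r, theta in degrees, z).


r = sqrt((-2)^2 + (-2)^2) = 2.8284
theta = atan2(-2, -2) = 225 deg
z = 3

r = 2.8284, theta = 225 deg, z = 3


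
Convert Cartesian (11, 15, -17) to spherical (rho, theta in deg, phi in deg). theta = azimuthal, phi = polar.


rho = sqrt(11^2 + 15^2 + (-17)^2) = 25.1992
theta = atan2(15, 11) = 53.7462 deg
phi = acos(-17/25.1992) = 132.425 deg

rho = 25.1992, theta = 53.7462 deg, phi = 132.425 deg


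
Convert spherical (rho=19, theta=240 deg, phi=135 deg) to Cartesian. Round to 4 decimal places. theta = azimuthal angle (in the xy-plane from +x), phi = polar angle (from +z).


x = 19 * sin(135) * cos(240) = -6.7175
y = 19 * sin(135) * sin(240) = -11.6351
z = 19 * cos(135) = -13.435

(-6.7175, -11.6351, -13.435)


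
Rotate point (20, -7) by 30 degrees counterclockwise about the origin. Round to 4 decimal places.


x' = 20*cos(30) - -7*sin(30) = 20.8205
y' = 20*sin(30) + -7*cos(30) = 3.9378

(20.8205, 3.9378)


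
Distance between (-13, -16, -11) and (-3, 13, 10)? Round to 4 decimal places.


d = sqrt((-3--13)^2 + (13--16)^2 + (10--11)^2) = 37.1753

37.1753


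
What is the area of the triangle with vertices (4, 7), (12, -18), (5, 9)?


Area = |x1(y2-y3) + x2(y3-y1) + x3(y1-y2)| / 2
= |4*(-18-9) + 12*(9-7) + 5*(7--18)| / 2
= 20.5

20.5


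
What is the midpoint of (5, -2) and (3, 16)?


Midpoint = ((5+3)/2, (-2+16)/2) = (4, 7)

(4, 7)


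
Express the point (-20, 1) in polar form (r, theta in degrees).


r = sqrt((-20)^2 + 1^2) = 20.025
theta = atan2(1, -20) = 177.1376 degrees

r = 20.025, theta = 177.1376 degrees


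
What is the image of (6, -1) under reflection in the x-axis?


Reflection across x-axis: (x, y) -> (x, -y)
(6, -1) -> (6, 1)

(6, 1)


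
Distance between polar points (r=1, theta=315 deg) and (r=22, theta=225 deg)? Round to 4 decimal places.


d = sqrt(r1^2 + r2^2 - 2*r1*r2*cos(t2-t1))
d = sqrt(1^2 + 22^2 - 2*1*22*cos(225-315)) = 22.0227

22.0227


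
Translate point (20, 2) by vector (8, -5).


Translation: (x+dx, y+dy) = (20+8, 2+-5) = (28, -3)

(28, -3)


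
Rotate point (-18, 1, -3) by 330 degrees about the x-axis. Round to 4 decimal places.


x' = -18
y' = 1*cos(330) - -3*sin(330) = -0.634
z' = 1*sin(330) + -3*cos(330) = -3.0981

(-18, -0.634, -3.0981)


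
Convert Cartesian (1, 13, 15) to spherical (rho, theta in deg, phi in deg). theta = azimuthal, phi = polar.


rho = sqrt(1^2 + 13^2 + 15^2) = 19.8746
theta = atan2(13, 1) = 85.6013 deg
phi = acos(15/19.8746) = 40.998 deg

rho = 19.8746, theta = 85.6013 deg, phi = 40.998 deg


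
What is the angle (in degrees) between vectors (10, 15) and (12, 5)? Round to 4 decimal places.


dot = 10*12 + 15*5 = 195
|u| = 18.0278, |v| = 13
cos(angle) = 0.8321
angle = 33.6901 degrees

33.6901 degrees


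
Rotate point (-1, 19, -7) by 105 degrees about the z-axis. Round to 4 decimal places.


x' = -1*cos(105) - 19*sin(105) = -18.0938
y' = -1*sin(105) + 19*cos(105) = -5.8835
z' = -7

(-18.0938, -5.8835, -7)


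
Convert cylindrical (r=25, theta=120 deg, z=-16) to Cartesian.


x = 25 * cos(120) = -12.5
y = 25 * sin(120) = 21.6506
z = -16

(-12.5, 21.6506, -16)


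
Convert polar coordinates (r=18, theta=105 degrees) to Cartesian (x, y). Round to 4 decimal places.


x = 18 * cos(105) = -4.6587
y = 18 * sin(105) = 17.3867

(-4.6587, 17.3867)


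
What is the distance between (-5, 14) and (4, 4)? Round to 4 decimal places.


d = sqrt((4--5)^2 + (4-14)^2) = 13.4536

13.4536


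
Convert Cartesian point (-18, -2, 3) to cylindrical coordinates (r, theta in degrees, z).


r = sqrt((-18)^2 + (-2)^2) = 18.1108
theta = atan2(-2, -18) = 186.3402 deg
z = 3

r = 18.1108, theta = 186.3402 deg, z = 3


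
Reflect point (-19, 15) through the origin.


Reflection through origin: (x, y) -> (-x, -y)
(-19, 15) -> (19, -15)

(19, -15)


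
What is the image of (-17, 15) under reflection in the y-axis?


Reflection across y-axis: (x, y) -> (-x, y)
(-17, 15) -> (17, 15)

(17, 15)


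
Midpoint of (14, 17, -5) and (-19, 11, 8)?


Midpoint = ((14+-19)/2, (17+11)/2, (-5+8)/2) = (-2.5, 14, 1.5)

(-2.5, 14, 1.5)


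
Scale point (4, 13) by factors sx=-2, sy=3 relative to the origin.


Scaling: (x*sx, y*sy) = (4*-2, 13*3) = (-8, 39)

(-8, 39)


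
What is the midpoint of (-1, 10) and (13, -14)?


Midpoint = ((-1+13)/2, (10+-14)/2) = (6, -2)

(6, -2)


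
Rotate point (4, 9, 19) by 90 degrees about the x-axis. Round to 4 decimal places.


x' = 4
y' = 9*cos(90) - 19*sin(90) = -19
z' = 9*sin(90) + 19*cos(90) = 9

(4, -19, 9)


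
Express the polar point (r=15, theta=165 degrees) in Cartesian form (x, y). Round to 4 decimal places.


x = 15 * cos(165) = -14.4889
y = 15 * sin(165) = 3.8823

(-14.4889, 3.8823)


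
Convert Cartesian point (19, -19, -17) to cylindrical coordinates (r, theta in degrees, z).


r = sqrt(19^2 + (-19)^2) = 26.8701
theta = atan2(-19, 19) = 315 deg
z = -17

r = 26.8701, theta = 315 deg, z = -17


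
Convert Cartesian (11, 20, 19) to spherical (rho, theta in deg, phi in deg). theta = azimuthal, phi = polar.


rho = sqrt(11^2 + 20^2 + 19^2) = 29.6985
theta = atan2(20, 11) = 61.1892 deg
phi = acos(19/29.6985) = 50.2258 deg

rho = 29.6985, theta = 61.1892 deg, phi = 50.2258 deg


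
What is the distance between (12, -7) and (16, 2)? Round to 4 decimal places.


d = sqrt((16-12)^2 + (2--7)^2) = 9.8489

9.8489


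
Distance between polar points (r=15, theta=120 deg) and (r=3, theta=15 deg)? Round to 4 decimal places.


d = sqrt(r1^2 + r2^2 - 2*r1*r2*cos(t2-t1))
d = sqrt(15^2 + 3^2 - 2*15*3*cos(15-120)) = 16.0404

16.0404


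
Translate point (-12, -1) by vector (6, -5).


Translation: (x+dx, y+dy) = (-12+6, -1+-5) = (-6, -6)

(-6, -6)


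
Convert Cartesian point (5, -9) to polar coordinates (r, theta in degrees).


r = sqrt(5^2 + (-9)^2) = 10.2956
theta = atan2(-9, 5) = 299.0546 degrees

r = 10.2956, theta = 299.0546 degrees


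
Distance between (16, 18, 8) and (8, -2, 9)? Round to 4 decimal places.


d = sqrt((8-16)^2 + (-2-18)^2 + (9-8)^2) = 21.5639

21.5639


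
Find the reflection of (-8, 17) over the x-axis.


Reflection across x-axis: (x, y) -> (x, -y)
(-8, 17) -> (-8, -17)

(-8, -17)


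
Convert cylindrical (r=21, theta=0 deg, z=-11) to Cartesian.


x = 21 * cos(0) = 21
y = 21 * sin(0) = 0
z = -11

(21, 0, -11)


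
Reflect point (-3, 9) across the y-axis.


Reflection across y-axis: (x, y) -> (-x, y)
(-3, 9) -> (3, 9)

(3, 9)


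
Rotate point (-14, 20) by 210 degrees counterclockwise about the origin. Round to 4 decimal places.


x' = -14*cos(210) - 20*sin(210) = 22.1244
y' = -14*sin(210) + 20*cos(210) = -10.3205

(22.1244, -10.3205)


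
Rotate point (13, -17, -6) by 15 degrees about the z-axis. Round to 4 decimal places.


x' = 13*cos(15) - -17*sin(15) = 16.957
y' = 13*sin(15) + -17*cos(15) = -13.0561
z' = -6

(16.957, -13.0561, -6)


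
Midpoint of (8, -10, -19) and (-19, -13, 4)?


Midpoint = ((8+-19)/2, (-10+-13)/2, (-19+4)/2) = (-5.5, -11.5, -7.5)

(-5.5, -11.5, -7.5)


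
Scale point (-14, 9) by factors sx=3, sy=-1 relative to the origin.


Scaling: (x*sx, y*sy) = (-14*3, 9*-1) = (-42, -9)

(-42, -9)


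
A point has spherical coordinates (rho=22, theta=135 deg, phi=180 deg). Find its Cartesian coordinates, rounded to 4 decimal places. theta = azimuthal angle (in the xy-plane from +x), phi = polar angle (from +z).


x = 22 * sin(180) * cos(135) = 0
y = 22 * sin(180) * sin(135) = 0
z = 22 * cos(180) = -22

(0, 0, -22)


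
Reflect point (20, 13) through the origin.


Reflection through origin: (x, y) -> (-x, -y)
(20, 13) -> (-20, -13)

(-20, -13)


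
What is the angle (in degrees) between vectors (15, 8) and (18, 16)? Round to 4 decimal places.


dot = 15*18 + 8*16 = 398
|u| = 17, |v| = 24.0832
cos(angle) = 0.9721
angle = 13.5611 degrees

13.5611 degrees


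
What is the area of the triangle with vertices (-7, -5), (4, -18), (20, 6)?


Area = |x1(y2-y3) + x2(y3-y1) + x3(y1-y2)| / 2
= |-7*(-18-6) + 4*(6--5) + 20*(-5--18)| / 2
= 236

236


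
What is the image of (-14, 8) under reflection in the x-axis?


Reflection across x-axis: (x, y) -> (x, -y)
(-14, 8) -> (-14, -8)

(-14, -8)


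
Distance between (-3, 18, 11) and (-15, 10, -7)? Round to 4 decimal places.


d = sqrt((-15--3)^2 + (10-18)^2 + (-7-11)^2) = 23.0651

23.0651


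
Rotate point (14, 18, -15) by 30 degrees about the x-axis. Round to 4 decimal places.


x' = 14
y' = 18*cos(30) - -15*sin(30) = 23.0885
z' = 18*sin(30) + -15*cos(30) = -3.9904

(14, 23.0885, -3.9904)


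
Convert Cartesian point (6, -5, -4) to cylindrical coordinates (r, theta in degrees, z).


r = sqrt(6^2 + (-5)^2) = 7.8102
theta = atan2(-5, 6) = 320.1944 deg
z = -4

r = 7.8102, theta = 320.1944 deg, z = -4


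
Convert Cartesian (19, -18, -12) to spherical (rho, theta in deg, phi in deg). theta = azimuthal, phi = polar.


rho = sqrt(19^2 + (-18)^2 + (-12)^2) = 28.7924
theta = atan2(-18, 19) = 316.5482 deg
phi = acos(-12/28.7924) = 114.6313 deg

rho = 28.7924, theta = 316.5482 deg, phi = 114.6313 deg


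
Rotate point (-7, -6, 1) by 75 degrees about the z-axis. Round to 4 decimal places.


x' = -7*cos(75) - -6*sin(75) = 3.9838
y' = -7*sin(75) + -6*cos(75) = -8.3144
z' = 1

(3.9838, -8.3144, 1)


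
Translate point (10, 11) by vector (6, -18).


Translation: (x+dx, y+dy) = (10+6, 11+-18) = (16, -7)

(16, -7)


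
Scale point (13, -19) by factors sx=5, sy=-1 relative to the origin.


Scaling: (x*sx, y*sy) = (13*5, -19*-1) = (65, 19)

(65, 19)


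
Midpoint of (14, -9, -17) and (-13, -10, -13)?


Midpoint = ((14+-13)/2, (-9+-10)/2, (-17+-13)/2) = (0.5, -9.5, -15)

(0.5, -9.5, -15)


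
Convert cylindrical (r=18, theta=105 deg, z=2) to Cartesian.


x = 18 * cos(105) = -4.6587
y = 18 * sin(105) = 17.3867
z = 2

(-4.6587, 17.3867, 2)


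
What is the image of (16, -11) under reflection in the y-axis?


Reflection across y-axis: (x, y) -> (-x, y)
(16, -11) -> (-16, -11)

(-16, -11)


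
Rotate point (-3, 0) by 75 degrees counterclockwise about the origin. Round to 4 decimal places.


x' = -3*cos(75) - 0*sin(75) = -0.7765
y' = -3*sin(75) + 0*cos(75) = -2.8978

(-0.7765, -2.8978)


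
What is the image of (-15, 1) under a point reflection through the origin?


Reflection through origin: (x, y) -> (-x, -y)
(-15, 1) -> (15, -1)

(15, -1)


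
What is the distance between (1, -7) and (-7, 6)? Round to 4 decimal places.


d = sqrt((-7-1)^2 + (6--7)^2) = 15.2643

15.2643


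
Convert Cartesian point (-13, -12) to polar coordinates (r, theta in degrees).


r = sqrt((-13)^2 + (-12)^2) = 17.6918
theta = atan2(-12, -13) = 222.7094 degrees

r = 17.6918, theta = 222.7094 degrees


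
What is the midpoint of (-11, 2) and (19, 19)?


Midpoint = ((-11+19)/2, (2+19)/2) = (4, 10.5)

(4, 10.5)


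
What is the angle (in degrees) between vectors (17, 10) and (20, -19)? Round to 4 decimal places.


dot = 17*20 + 10*-19 = 150
|u| = 19.7231, |v| = 27.5862
cos(angle) = 0.2757
angle = 73.9967 degrees

73.9967 degrees


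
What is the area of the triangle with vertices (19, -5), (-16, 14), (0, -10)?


Area = |x1(y2-y3) + x2(y3-y1) + x3(y1-y2)| / 2
= |19*(14--10) + -16*(-10--5) + 0*(-5-14)| / 2
= 268

268


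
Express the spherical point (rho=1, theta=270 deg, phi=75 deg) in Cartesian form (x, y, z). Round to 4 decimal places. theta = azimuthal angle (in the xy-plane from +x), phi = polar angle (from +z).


x = 1 * sin(75) * cos(270) = 0
y = 1 * sin(75) * sin(270) = -0.9659
z = 1 * cos(75) = 0.2588

(0, -0.9659, 0.2588)


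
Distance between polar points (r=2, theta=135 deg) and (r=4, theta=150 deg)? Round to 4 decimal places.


d = sqrt(r1^2 + r2^2 - 2*r1*r2*cos(t2-t1))
d = sqrt(2^2 + 4^2 - 2*2*4*cos(150-135)) = 2.1319

2.1319


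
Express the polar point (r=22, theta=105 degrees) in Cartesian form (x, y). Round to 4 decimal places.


x = 22 * cos(105) = -5.694
y = 22 * sin(105) = 21.2504

(-5.694, 21.2504)


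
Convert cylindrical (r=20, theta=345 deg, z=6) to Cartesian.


x = 20 * cos(345) = 19.3185
y = 20 * sin(345) = -5.1764
z = 6

(19.3185, -5.1764, 6)


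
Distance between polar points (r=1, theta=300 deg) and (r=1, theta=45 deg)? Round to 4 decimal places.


d = sqrt(r1^2 + r2^2 - 2*r1*r2*cos(t2-t1))
d = sqrt(1^2 + 1^2 - 2*1*1*cos(45-300)) = 1.5867

1.5867


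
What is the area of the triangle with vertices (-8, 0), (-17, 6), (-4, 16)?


Area = |x1(y2-y3) + x2(y3-y1) + x3(y1-y2)| / 2
= |-8*(6-16) + -17*(16-0) + -4*(0-6)| / 2
= 84

84


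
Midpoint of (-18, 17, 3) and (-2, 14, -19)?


Midpoint = ((-18+-2)/2, (17+14)/2, (3+-19)/2) = (-10, 15.5, -8)

(-10, 15.5, -8)


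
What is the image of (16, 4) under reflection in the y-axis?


Reflection across y-axis: (x, y) -> (-x, y)
(16, 4) -> (-16, 4)

(-16, 4)


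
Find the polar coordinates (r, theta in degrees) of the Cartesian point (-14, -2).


r = sqrt((-14)^2 + (-2)^2) = 14.1421
theta = atan2(-2, -14) = 188.1301 degrees

r = 14.1421, theta = 188.1301 degrees


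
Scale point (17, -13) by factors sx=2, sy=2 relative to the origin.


Scaling: (x*sx, y*sy) = (17*2, -13*2) = (34, -26)

(34, -26)


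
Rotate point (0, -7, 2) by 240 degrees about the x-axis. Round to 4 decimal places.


x' = 0
y' = -7*cos(240) - 2*sin(240) = 5.2321
z' = -7*sin(240) + 2*cos(240) = 5.0622

(0, 5.2321, 5.0622)


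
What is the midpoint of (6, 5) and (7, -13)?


Midpoint = ((6+7)/2, (5+-13)/2) = (6.5, -4)

(6.5, -4)


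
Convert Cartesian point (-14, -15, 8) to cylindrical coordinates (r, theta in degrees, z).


r = sqrt((-14)^2 + (-15)^2) = 20.5183
theta = atan2(-15, -14) = 226.9749 deg
z = 8

r = 20.5183, theta = 226.9749 deg, z = 8


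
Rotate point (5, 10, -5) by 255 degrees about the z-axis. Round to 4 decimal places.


x' = 5*cos(255) - 10*sin(255) = 8.3652
y' = 5*sin(255) + 10*cos(255) = -7.4178
z' = -5

(8.3652, -7.4178, -5)


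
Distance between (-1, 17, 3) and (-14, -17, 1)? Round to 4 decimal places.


d = sqrt((-14--1)^2 + (-17-17)^2 + (1-3)^2) = 36.4555

36.4555


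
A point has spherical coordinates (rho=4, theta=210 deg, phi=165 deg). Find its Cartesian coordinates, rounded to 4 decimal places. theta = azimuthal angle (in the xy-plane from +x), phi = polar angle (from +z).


x = 4 * sin(165) * cos(210) = -0.8966
y = 4 * sin(165) * sin(210) = -0.5176
z = 4 * cos(165) = -3.8637

(-0.8966, -0.5176, -3.8637)


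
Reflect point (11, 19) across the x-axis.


Reflection across x-axis: (x, y) -> (x, -y)
(11, 19) -> (11, -19)

(11, -19)


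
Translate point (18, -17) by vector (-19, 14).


Translation: (x+dx, y+dy) = (18+-19, -17+14) = (-1, -3)

(-1, -3)


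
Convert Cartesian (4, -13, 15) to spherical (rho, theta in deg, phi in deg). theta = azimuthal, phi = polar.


rho = sqrt(4^2 + (-13)^2 + 15^2) = 20.2485
theta = atan2(-13, 4) = 287.1027 deg
phi = acos(15/20.2485) = 42.2006 deg

rho = 20.2485, theta = 287.1027 deg, phi = 42.2006 deg


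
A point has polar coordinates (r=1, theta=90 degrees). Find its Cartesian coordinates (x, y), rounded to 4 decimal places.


x = 1 * cos(90) = 0
y = 1 * sin(90) = 1

(0, 1)


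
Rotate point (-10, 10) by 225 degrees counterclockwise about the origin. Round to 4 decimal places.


x' = -10*cos(225) - 10*sin(225) = 14.1421
y' = -10*sin(225) + 10*cos(225) = 0

(14.1421, 0)


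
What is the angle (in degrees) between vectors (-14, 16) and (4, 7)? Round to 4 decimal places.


dot = -14*4 + 16*7 = 56
|u| = 21.2603, |v| = 8.0623
cos(angle) = 0.3267
angle = 70.9308 degrees

70.9308 degrees


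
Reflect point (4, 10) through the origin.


Reflection through origin: (x, y) -> (-x, -y)
(4, 10) -> (-4, -10)

(-4, -10)


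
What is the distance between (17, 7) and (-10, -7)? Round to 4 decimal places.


d = sqrt((-10-17)^2 + (-7-7)^2) = 30.4138

30.4138


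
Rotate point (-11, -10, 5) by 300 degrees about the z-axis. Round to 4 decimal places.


x' = -11*cos(300) - -10*sin(300) = -14.1603
y' = -11*sin(300) + -10*cos(300) = 4.5263
z' = 5

(-14.1603, 4.5263, 5)


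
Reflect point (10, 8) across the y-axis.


Reflection across y-axis: (x, y) -> (-x, y)
(10, 8) -> (-10, 8)

(-10, 8)


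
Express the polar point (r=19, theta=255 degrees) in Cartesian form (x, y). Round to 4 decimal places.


x = 19 * cos(255) = -4.9176
y = 19 * sin(255) = -18.3526

(-4.9176, -18.3526)


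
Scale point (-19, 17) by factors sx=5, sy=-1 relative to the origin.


Scaling: (x*sx, y*sy) = (-19*5, 17*-1) = (-95, -17)

(-95, -17)


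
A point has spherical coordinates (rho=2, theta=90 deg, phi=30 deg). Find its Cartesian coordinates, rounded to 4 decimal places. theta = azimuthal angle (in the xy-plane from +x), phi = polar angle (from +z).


x = 2 * sin(30) * cos(90) = 0
y = 2 * sin(30) * sin(90) = 1
z = 2 * cos(30) = 1.7321

(0, 1, 1.7321)


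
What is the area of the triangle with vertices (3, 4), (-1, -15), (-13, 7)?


Area = |x1(y2-y3) + x2(y3-y1) + x3(y1-y2)| / 2
= |3*(-15-7) + -1*(7-4) + -13*(4--15)| / 2
= 158

158


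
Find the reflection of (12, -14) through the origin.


Reflection through origin: (x, y) -> (-x, -y)
(12, -14) -> (-12, 14)

(-12, 14)


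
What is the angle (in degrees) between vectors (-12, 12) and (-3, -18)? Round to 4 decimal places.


dot = -12*-3 + 12*-18 = -180
|u| = 16.9706, |v| = 18.2483
cos(angle) = -0.5812
angle = 125.5377 degrees

125.5377 degrees


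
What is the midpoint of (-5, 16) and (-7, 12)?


Midpoint = ((-5+-7)/2, (16+12)/2) = (-6, 14)

(-6, 14)


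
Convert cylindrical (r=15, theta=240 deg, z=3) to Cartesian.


x = 15 * cos(240) = -7.5
y = 15 * sin(240) = -12.9904
z = 3

(-7.5, -12.9904, 3)


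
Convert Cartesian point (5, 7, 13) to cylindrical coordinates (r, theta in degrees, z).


r = sqrt(5^2 + 7^2) = 8.6023
theta = atan2(7, 5) = 54.4623 deg
z = 13

r = 8.6023, theta = 54.4623 deg, z = 13


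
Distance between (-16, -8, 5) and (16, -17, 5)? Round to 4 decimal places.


d = sqrt((16--16)^2 + (-17--8)^2 + (5-5)^2) = 33.2415

33.2415


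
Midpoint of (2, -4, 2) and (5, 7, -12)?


Midpoint = ((2+5)/2, (-4+7)/2, (2+-12)/2) = (3.5, 1.5, -5)

(3.5, 1.5, -5)


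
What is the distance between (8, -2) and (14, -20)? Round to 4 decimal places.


d = sqrt((14-8)^2 + (-20--2)^2) = 18.9737

18.9737


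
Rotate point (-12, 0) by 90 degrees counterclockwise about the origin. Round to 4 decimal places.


x' = -12*cos(90) - 0*sin(90) = 0
y' = -12*sin(90) + 0*cos(90) = -12

(0, -12)


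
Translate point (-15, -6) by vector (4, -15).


Translation: (x+dx, y+dy) = (-15+4, -6+-15) = (-11, -21)

(-11, -21)


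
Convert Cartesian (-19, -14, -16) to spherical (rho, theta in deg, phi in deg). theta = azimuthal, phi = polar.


rho = sqrt((-19)^2 + (-14)^2 + (-16)^2) = 28.5132
theta = atan2(-14, -19) = 216.3844 deg
phi = acos(-16/28.5132) = 124.135 deg

rho = 28.5132, theta = 216.3844 deg, phi = 124.135 deg


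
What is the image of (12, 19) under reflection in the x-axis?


Reflection across x-axis: (x, y) -> (x, -y)
(12, 19) -> (12, -19)

(12, -19)


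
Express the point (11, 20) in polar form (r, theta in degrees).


r = sqrt(11^2 + 20^2) = 22.8254
theta = atan2(20, 11) = 61.1892 degrees

r = 22.8254, theta = 61.1892 degrees


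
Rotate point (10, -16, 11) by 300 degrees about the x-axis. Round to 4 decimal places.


x' = 10
y' = -16*cos(300) - 11*sin(300) = 1.5263
z' = -16*sin(300) + 11*cos(300) = 19.3564

(10, 1.5263, 19.3564)


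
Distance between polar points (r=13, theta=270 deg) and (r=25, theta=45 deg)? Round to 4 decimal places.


d = sqrt(r1^2 + r2^2 - 2*r1*r2*cos(t2-t1))
d = sqrt(13^2 + 25^2 - 2*13*25*cos(45-270)) = 35.4065

35.4065


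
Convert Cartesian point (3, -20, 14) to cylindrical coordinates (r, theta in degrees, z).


r = sqrt(3^2 + (-20)^2) = 20.2237
theta = atan2(-20, 3) = 278.5308 deg
z = 14

r = 20.2237, theta = 278.5308 deg, z = 14


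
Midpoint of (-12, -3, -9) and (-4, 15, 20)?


Midpoint = ((-12+-4)/2, (-3+15)/2, (-9+20)/2) = (-8, 6, 5.5)

(-8, 6, 5.5)


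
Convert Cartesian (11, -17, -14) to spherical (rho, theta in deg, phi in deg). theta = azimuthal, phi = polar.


rho = sqrt(11^2 + (-17)^2 + (-14)^2) = 24.6171
theta = atan2(-17, 11) = 302.9052 deg
phi = acos(-14/24.6171) = 124.6604 deg

rho = 24.6171, theta = 302.9052 deg, phi = 124.6604 deg


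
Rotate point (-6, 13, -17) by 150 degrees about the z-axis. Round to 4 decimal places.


x' = -6*cos(150) - 13*sin(150) = -1.3038
y' = -6*sin(150) + 13*cos(150) = -14.2583
z' = -17

(-1.3038, -14.2583, -17)


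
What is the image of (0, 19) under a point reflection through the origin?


Reflection through origin: (x, y) -> (-x, -y)
(0, 19) -> (0, -19)

(0, -19)


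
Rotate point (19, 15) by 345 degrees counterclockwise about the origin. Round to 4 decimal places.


x' = 19*cos(345) - 15*sin(345) = 22.2349
y' = 19*sin(345) + 15*cos(345) = 9.5713

(22.2349, 9.5713)


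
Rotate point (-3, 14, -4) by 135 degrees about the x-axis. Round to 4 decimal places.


x' = -3
y' = 14*cos(135) - -4*sin(135) = -7.0711
z' = 14*sin(135) + -4*cos(135) = 12.7279

(-3, -7.0711, 12.7279)


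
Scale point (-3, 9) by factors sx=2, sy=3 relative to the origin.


Scaling: (x*sx, y*sy) = (-3*2, 9*3) = (-6, 27)

(-6, 27)


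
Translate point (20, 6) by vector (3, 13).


Translation: (x+dx, y+dy) = (20+3, 6+13) = (23, 19)

(23, 19)


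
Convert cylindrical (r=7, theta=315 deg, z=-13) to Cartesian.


x = 7 * cos(315) = 4.9497
y = 7 * sin(315) = -4.9497
z = -13

(4.9497, -4.9497, -13)


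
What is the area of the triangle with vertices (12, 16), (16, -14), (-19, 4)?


Area = |x1(y2-y3) + x2(y3-y1) + x3(y1-y2)| / 2
= |12*(-14-4) + 16*(4-16) + -19*(16--14)| / 2
= 489

489


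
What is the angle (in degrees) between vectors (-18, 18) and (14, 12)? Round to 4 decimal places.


dot = -18*14 + 18*12 = -36
|u| = 25.4558, |v| = 18.4391
cos(angle) = -0.0767
angle = 94.3987 degrees

94.3987 degrees


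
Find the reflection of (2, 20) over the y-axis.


Reflection across y-axis: (x, y) -> (-x, y)
(2, 20) -> (-2, 20)

(-2, 20)


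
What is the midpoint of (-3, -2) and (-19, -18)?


Midpoint = ((-3+-19)/2, (-2+-18)/2) = (-11, -10)

(-11, -10)


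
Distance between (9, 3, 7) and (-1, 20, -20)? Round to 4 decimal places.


d = sqrt((-1-9)^2 + (20-3)^2 + (-20-7)^2) = 33.4365

33.4365


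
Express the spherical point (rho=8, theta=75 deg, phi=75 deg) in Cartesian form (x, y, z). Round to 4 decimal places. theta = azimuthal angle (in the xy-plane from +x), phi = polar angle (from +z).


x = 8 * sin(75) * cos(75) = 2
y = 8 * sin(75) * sin(75) = 7.4641
z = 8 * cos(75) = 2.0706

(2, 7.4641, 2.0706)


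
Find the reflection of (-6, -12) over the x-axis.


Reflection across x-axis: (x, y) -> (x, -y)
(-6, -12) -> (-6, 12)

(-6, 12)


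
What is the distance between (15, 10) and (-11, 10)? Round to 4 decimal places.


d = sqrt((-11-15)^2 + (10-10)^2) = 26

26


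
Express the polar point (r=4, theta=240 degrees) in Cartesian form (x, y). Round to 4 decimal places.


x = 4 * cos(240) = -2
y = 4 * sin(240) = -3.4641

(-2, -3.4641)


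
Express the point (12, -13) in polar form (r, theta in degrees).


r = sqrt(12^2 + (-13)^2) = 17.6918
theta = atan2(-13, 12) = 312.7094 degrees

r = 17.6918, theta = 312.7094 degrees


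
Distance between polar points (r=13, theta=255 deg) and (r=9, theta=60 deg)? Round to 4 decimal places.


d = sqrt(r1^2 + r2^2 - 2*r1*r2*cos(t2-t1))
d = sqrt(13^2 + 9^2 - 2*13*9*cos(60-255)) = 21.818

21.818


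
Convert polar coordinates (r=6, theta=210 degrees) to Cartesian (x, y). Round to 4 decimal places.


x = 6 * cos(210) = -5.1962
y = 6 * sin(210) = -3

(-5.1962, -3)


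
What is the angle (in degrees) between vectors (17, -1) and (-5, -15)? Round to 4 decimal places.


dot = 17*-5 + -1*-15 = -70
|u| = 17.0294, |v| = 15.8114
cos(angle) = -0.26
angle = 105.0685 degrees

105.0685 degrees


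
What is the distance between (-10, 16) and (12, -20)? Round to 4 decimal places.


d = sqrt((12--10)^2 + (-20-16)^2) = 42.19

42.19


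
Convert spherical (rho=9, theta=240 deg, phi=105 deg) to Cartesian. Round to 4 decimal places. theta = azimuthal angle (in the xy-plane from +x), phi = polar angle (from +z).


x = 9 * sin(105) * cos(240) = -4.3467
y = 9 * sin(105) * sin(240) = -7.5286
z = 9 * cos(105) = -2.3294

(-4.3467, -7.5286, -2.3294)


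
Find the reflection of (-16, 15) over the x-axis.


Reflection across x-axis: (x, y) -> (x, -y)
(-16, 15) -> (-16, -15)

(-16, -15)


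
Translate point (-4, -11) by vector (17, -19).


Translation: (x+dx, y+dy) = (-4+17, -11+-19) = (13, -30)

(13, -30)


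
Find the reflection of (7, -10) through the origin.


Reflection through origin: (x, y) -> (-x, -y)
(7, -10) -> (-7, 10)

(-7, 10)


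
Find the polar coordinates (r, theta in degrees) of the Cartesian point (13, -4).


r = sqrt(13^2 + (-4)^2) = 13.6015
theta = atan2(-4, 13) = 342.8973 degrees

r = 13.6015, theta = 342.8973 degrees


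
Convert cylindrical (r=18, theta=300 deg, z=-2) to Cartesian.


x = 18 * cos(300) = 9
y = 18 * sin(300) = -15.5885
z = -2

(9, -15.5885, -2)


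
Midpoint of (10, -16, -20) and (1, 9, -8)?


Midpoint = ((10+1)/2, (-16+9)/2, (-20+-8)/2) = (5.5, -3.5, -14)

(5.5, -3.5, -14)


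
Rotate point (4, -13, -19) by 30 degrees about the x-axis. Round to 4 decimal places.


x' = 4
y' = -13*cos(30) - -19*sin(30) = -1.7583
z' = -13*sin(30) + -19*cos(30) = -22.9545

(4, -1.7583, -22.9545)


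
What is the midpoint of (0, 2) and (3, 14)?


Midpoint = ((0+3)/2, (2+14)/2) = (1.5, 8)

(1.5, 8)


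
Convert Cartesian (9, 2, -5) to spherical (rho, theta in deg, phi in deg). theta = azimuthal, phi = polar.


rho = sqrt(9^2 + 2^2 + (-5)^2) = 10.4881
theta = atan2(2, 9) = 12.5288 deg
phi = acos(-5/10.4881) = 118.4721 deg

rho = 10.4881, theta = 12.5288 deg, phi = 118.4721 deg


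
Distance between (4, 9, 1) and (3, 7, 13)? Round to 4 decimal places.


d = sqrt((3-4)^2 + (7-9)^2 + (13-1)^2) = 12.2066

12.2066


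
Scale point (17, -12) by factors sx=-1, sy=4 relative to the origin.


Scaling: (x*sx, y*sy) = (17*-1, -12*4) = (-17, -48)

(-17, -48)


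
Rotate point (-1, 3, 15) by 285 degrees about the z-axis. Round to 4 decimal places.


x' = -1*cos(285) - 3*sin(285) = 2.639
y' = -1*sin(285) + 3*cos(285) = 1.7424
z' = 15

(2.639, 1.7424, 15)


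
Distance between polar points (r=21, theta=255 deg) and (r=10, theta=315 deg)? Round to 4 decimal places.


d = sqrt(r1^2 + r2^2 - 2*r1*r2*cos(t2-t1))
d = sqrt(21^2 + 10^2 - 2*21*10*cos(315-255)) = 18.1934

18.1934


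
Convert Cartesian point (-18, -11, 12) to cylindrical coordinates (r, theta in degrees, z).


r = sqrt((-18)^2 + (-11)^2) = 21.095
theta = atan2(-11, -18) = 211.4296 deg
z = 12

r = 21.095, theta = 211.4296 deg, z = 12


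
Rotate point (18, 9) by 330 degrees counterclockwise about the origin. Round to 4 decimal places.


x' = 18*cos(330) - 9*sin(330) = 20.0885
y' = 18*sin(330) + 9*cos(330) = -1.2058

(20.0885, -1.2058)


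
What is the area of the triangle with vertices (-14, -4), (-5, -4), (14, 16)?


Area = |x1(y2-y3) + x2(y3-y1) + x3(y1-y2)| / 2
= |-14*(-4-16) + -5*(16--4) + 14*(-4--4)| / 2
= 90

90


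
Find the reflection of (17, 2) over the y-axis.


Reflection across y-axis: (x, y) -> (-x, y)
(17, 2) -> (-17, 2)

(-17, 2)


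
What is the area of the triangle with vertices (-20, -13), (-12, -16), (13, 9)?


Area = |x1(y2-y3) + x2(y3-y1) + x3(y1-y2)| / 2
= |-20*(-16-9) + -12*(9--13) + 13*(-13--16)| / 2
= 137.5

137.5
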